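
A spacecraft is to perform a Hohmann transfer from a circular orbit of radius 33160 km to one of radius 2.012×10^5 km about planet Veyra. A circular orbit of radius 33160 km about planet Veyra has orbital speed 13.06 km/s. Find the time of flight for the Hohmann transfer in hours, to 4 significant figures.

t = 14.72 hours

From the circular-orbit relation v² = μ/r at r = 33160 km: μ = v²r = (13.06)² × 33160 = 5.65589×10^6 km³/s².
Transfer-ellipse semi-major axis a_t = (r₁ + r₂)/2 = (33160 + 2.012×10^5)/2 = 1.1718×10^5 km.
By Kepler's third law the transfer-orbit period is T = 2π√(a_t³/μ), so t = T/2 = 52990 s.
Converting: 52990 s ÷ 3600 s/hour = 14.72 hours.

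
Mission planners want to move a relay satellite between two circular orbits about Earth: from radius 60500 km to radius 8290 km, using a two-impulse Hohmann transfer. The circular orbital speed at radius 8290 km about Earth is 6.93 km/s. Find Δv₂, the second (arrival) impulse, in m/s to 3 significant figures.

From the circular-orbit relation v² = μ/r at r = 8290 km: μ = v²r = (6.93)² × 8290 = 3.98126×10^5 km³/s².
The Hohmann ellipse has a_t = (r₁ + r₂)/2 = 34395 km.
Circular speed at r = 8290 km: v_c = √(μ/r) = 6.930 km/s.
Vis-viva on the transfer ellipse at r = 8290 km gives v_t = √[μ(2/r − 1/a_t)] = 9.191 km/s.
Δv₂ = |v_t − v_c| = |9.191 − 6.930| = 2.261 km/s.

Δv₂ = 2260 m/s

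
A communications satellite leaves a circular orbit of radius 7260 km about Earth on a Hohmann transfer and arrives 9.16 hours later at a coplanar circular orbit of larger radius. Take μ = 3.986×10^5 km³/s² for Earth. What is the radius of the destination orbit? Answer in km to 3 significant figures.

r₂ = 63300 km

Transfer time t = 9.16 hours = 32976 s, and t = π√(a_t³/μ).
So a_t = (μ t²/π²)^(1/3) = (3.986×10^5 × (32976)² / π²)^(1/3) = 35281 km.
Since a_t = (r₁ + r₂)/2, r₂ = 2a_t − r₁ = 2×35281 − 7260 = 63302 km.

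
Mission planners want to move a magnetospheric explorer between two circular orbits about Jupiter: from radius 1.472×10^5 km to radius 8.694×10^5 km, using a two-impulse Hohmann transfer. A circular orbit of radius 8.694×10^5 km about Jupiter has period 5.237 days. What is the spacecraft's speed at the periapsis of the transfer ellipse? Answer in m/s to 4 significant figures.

From Kepler's third law T² = 4π²r³/μ at r = 8.694×10^5 km, T = 5.237 days = 5.237 × 86400 s = 4.524768×10^5 s: μ = 4π²r³/T² = 1.26714×10^8 km³/s².
The Hohmann ellipse has a_t = (r₁ + r₂)/2 = 5.083×10^5 km.
The periapsis of the transfer ellipse is at r = 1.472×10^5 km.
From the vis-viva equation, v = √[μ(2/r − 1/a_t)] = 38.37 km/s.

v = 38370 m/s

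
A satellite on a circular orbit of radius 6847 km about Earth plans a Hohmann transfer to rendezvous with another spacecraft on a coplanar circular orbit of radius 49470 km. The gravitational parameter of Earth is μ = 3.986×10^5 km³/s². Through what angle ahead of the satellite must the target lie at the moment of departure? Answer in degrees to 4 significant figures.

Semi-major axis of the transfer orbit: a_t = (6847 + 49470)/2 = 28158.5 km.
The half-period of the transfer ellipse is t = π√(a_t³/μ) = 23512 s.
Target angular speed ω₂ = √(μ/r₂³) = 5.7379×10^-5 rad/s.
Angle swept by the target during transfer: ω₂·t = 1.3491 rad = 77.30°.
The satellite traverses 180° on the transfer ellipse, so the target must lead by 180° − 77.30° = 102.7°.

φ = 102.7°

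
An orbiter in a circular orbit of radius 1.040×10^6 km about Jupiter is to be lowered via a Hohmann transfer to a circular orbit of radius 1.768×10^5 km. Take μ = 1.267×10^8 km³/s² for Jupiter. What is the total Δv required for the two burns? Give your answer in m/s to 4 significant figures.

Semi-major axis of the transfer orbit: a_t = (1.040×10^6 + 1.768×10^5)/2 = 6.084×10^5 km.
At r₁ the circular-orbit speed is v₁ = √(μ/r₁) = 11.038 km/s.
On the transfer ellipse at r₁, vis-viva equation gives v_a = √[μ(2/r₁ − 1/a_t)] = 5.9500 km/s.
First burn Δv₁ = |v_a − v₁| = 5.088 km/s.
Circular speed at r₂: v₂ = √(μ/r₂) = 26.77 km/s.
Transfer-orbit speed at r₂: v_p = √[μ(2/r₂ − 1/a_t)] = 35.00 km/s.
Second burn Δv₂ = |v₂ − v_p| = 8.230 km/s.
Total Δv = Δv₁ + Δv₂ = 13.32 km/s.

Δv = 13320 m/s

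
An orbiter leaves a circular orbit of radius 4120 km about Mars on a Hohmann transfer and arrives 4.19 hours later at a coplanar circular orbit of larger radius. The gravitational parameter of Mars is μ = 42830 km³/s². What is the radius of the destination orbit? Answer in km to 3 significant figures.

Transfer time t = 4.19 hours = 15084 s, and t = π√(a_t³/μ).
So a_t = (μ t²/π²)^(1/3) = (42830 × (15084)² / π²)^(1/3) = 9957.7 km.
Since a_t = (r₁ + r₂)/2, r₂ = 2a_t − r₁ = 2×9957.7 − 4120 = 15795.4 km.

r₂ = 15800 km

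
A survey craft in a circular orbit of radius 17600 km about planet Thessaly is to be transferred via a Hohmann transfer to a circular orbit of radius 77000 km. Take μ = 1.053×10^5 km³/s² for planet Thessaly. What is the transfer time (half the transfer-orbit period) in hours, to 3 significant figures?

t = 27.7 hours

The Hohmann ellipse has a_t = (r₁ + r₂)/2 = 47300 km.
Transfer time t = π√(a_t³/μ) = π√((47300)³ / 1.053×10^5) = 99590 s.
Converting: 99590 s ÷ 3600 s/hour = 27.7 hours.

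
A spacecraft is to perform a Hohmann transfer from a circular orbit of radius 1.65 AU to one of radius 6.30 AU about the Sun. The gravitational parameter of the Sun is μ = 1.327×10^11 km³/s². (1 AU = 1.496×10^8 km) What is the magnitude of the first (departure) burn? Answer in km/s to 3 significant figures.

In km: r₁ = 1.65 × 1.496×10^8 = 2.4684×10^8 km; r₂ = 6.30 × 1.496×10^8 = 9.4248×10^8 km.
Semi-major axis of the transfer orbit: a_t = (2.4684×10^8 + 9.4248×10^8)/2 = 5.9466×10^8 km.
On the circular orbit at r = 2.4684×10^8 km, v_c = √(μ/r) = 23.186 km/s.
Vis-viva on the transfer ellipse at r = 2.4684×10^8 km gives v_t = √[μ(2/r − 1/a_t)] = 29.190 km/s.
Δv₁ = |v_t − v_c| = |29.190 − 23.186| = 6.004 km/s.

Δv₁ = 6.00 km/s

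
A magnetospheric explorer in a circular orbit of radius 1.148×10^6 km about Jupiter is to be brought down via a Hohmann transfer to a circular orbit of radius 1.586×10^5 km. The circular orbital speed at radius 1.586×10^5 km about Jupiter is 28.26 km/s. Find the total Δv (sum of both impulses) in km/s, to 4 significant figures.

Δv = 14.53 km/s

From the circular-orbit relation v² = μ/r at r = 1.586×10^5 km: μ = v²r = (28.26)² × 1.586×10^5 = 1.26662×10^8 km³/s².
Semi-major axis of the transfer orbit: a_t = (1.148×10^6 + 1.586×10^5)/2 = 6.533×10^5 km.
At r₁ the circular-orbit speed is v₁ = √(μ/r₁) = 10.504 km/s.
On the transfer ellipse at r₁, vis-viva gives v_a = √[μ(2/r₁ − 1/a_t)] = 5.1754 km/s.
First burn Δv₁ = |v_a − v₁| = 5.329 km/s.
At r₂, v₂ = √(μ/r₂) = 28.260 km/s.
Transfer-orbit speed at r₂: v_p = √[μ(2/r₂ − 1/a_t)] = 37.462 km/s.
Second burn Δv₂ = |v₂ − v_p| = 9.202 km/s.
Total Δv = Δv₁ + Δv₂ = 14.53 km/s.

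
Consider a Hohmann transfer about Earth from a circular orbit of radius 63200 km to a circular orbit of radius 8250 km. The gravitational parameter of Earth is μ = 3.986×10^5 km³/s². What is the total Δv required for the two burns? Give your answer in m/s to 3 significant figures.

Δv = 3600 m/s

The Hohmann ellipse has a_t = (r₁ + r₂)/2 = 35725 km.
Circular speed at r₁: v₁ = √(μ/r₁) = √(3.986×10^5/63200) = 2.5114 km/s.
Transfer-orbit speed at r₁ (vis-viva equation): v_a = √[μ(2/r₁ − 1/a_t)] = 1.2068 km/s.
First burn Δv₁ = |v_a − v₁| = 1.305 km/s.
At r₂, v₂ = √(μ/r₂) = 6.951 km/s.
Transfer-orbit speed at r₂: v_p = √[μ(2/r₂ − 1/a_t)] = 9.245 km/s.
Second burn Δv₂ = |v₂ − v_p| = 2.294 km/s.
Total Δv = Δv₁ + Δv₂ = 3.599 km/s.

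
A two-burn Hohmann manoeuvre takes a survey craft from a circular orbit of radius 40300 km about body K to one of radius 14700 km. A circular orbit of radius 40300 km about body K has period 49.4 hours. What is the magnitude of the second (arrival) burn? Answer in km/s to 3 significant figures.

Δv₂ = 0.496 km/s

From Kepler's third law T² = 4π²r³/μ at r = 40300 km, T = 49.4 hours = 49.4 × 3600 s = 1.7784×10^5 s: μ = 4π²r³/T² = 81698.9 km³/s².
Transfer-ellipse semi-major axis a_t = (r₁ + r₂)/2 = (40300 + 14700)/2 = 27500 km.
Circular speed at r = 14700 km: v_c = √(μ/r) = 2.3575 km/s.
Vis-viva on the transfer ellipse at r = 14700 km gives v_t = √[μ(2/r − 1/a_t)] = 2.8539 km/s.
Δv₂ = |v_t − v_c| = |2.8539 − 2.3575| = 0.4964 km/s.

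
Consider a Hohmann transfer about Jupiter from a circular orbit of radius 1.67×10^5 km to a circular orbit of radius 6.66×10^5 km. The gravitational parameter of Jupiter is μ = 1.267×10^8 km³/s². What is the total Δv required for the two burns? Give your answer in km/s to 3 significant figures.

Semi-major axis of the transfer orbit: a_t = (1.670×10^5 + 6.660×10^5)/2 = 4.165×10^5 km.
Circular speed at r₁: v₁ = √(μ/r₁) = √(1.267×10^8/1.670×10^5) = 27.5442 km/s.
Transfer-orbit speed at r₁ (v² = μ(2/r − 1/a)): v_p = √[μ(2/r₁ − 1/a_t)] = 34.8305 km/s.
First burn Δv₁ = |v_p − v₁| = 7.2863 km/s.
Circular speed at r₂: v₂ = √(μ/r₂) = 13.7928 km/s.
Transfer-orbit speed at r₂: v_a = √[μ(2/r₂ − 1/a_t)] = 8.73377 km/s.
Second burn Δv₂ = |v₂ − v_a| = 5.0590 km/s.
Δv = Δv₁ + Δv₂ = 7.2863 + 5.0590 = 12.35 km/s.

Δv = 12.3 km/s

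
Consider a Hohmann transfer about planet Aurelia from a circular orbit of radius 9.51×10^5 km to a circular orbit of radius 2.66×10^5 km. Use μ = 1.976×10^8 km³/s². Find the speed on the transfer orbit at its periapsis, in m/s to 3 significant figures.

Semi-major axis of the transfer orbit: a_t = (9.510×10^5 + 2.660×10^5)/2 = 6.085×10^5 km.
The periapsis of the transfer ellipse is at r = 2.660×10^5 km.
Vis-viva: v = √[μ(2/r − 1/a_t)] = √[1.976×10^8 × (2/2.660×10^5 − 1/6.085×10^5)] = 34.07 km/s.

v = 34100 m/s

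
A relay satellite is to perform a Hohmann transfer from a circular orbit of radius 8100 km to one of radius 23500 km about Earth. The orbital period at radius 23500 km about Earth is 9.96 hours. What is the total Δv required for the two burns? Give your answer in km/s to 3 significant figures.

From Kepler's third law T² = 4π²r³/μ at r = 23500 km, T = 9.96 hours = 9.96 × 3600 s = 35856 s: μ = 4π²r³/T² = 3.98510×10^5 km³/s².
Transfer-ellipse semi-major axis a_t = (r₁ + r₂)/2 = (8100 + 23500)/2 = 15800 km.
At r₁ the circular-orbit speed is v₁ = √(μ/r₁) = 7.014 km/s.
On the transfer ellipse at r₁, v² = μ(2/r − 1/a) gives v_p = √[μ(2/r₁ − 1/a_t)] = 8.554 km/s.
First burn Δv₁ = |v_p − v₁| = 1.540 km/s.
At r₂, v₂ = √(μ/r₂) = 4.118 km/s.
Transfer-orbit speed at r₂: v_a = √[μ(2/r₂ − 1/a_t)] = 2.948 km/s.
Second burn Δv₂ = |v₂ − v_a| = 1.170 km/s.
Δv = Δv₁ + Δv₂ = 1.540 + 1.170 = 2.710 km/s.

Δv = 2.71 km/s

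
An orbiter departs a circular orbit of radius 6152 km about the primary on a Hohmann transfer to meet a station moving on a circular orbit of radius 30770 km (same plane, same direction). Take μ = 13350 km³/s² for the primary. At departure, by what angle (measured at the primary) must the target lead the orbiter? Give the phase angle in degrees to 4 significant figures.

The Hohmann ellipse has a_t = (r₁ + r₂)/2 = 18461 km.
The half-period of the transfer ellipse is t = π√(a_t³/μ) = 68200 s.
The target's mean motion on its circular orbit is ω₂ = √(μ/r₂³) = 2.141×10^-5 rad/s.
Angle swept by the target during transfer: ω₂·t = 1.460 rad = 83.65°.
Arrival is 180° from departure on the ellipse, so φ = 180° − 83.65° = 96.35°.

φ = 96.35°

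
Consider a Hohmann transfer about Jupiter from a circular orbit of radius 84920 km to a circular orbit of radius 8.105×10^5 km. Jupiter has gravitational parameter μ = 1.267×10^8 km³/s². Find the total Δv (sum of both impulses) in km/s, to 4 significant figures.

Δv = 20.40 km/s

Semi-major axis of the transfer orbit: a_t = (84920 + 8.105×10^5)/2 = 4.4771×10^5 km.
Circular speed at r₁: v₁ = √(μ/r₁) = √(1.267×10^8/84920) = 38.63 km/s.
Transfer-orbit speed at r₁ (v² = μ(2/r − 1/a)): v_p = √[μ(2/r₁ − 1/a_t)] = 51.97 km/s.
First burn Δv₁ = |v_p − v₁| = 13.34 km/s.
Circular speed at r₂: v₂ = √(μ/r₂) = 12.503 km/s.
Transfer-orbit speed at r₂: v_a = √[μ(2/r₂ − 1/a_t)] = 5.4453 km/s.
Second burn Δv₂ = |v₂ − v_a| = 7.058 km/s.
Total Δv = Δv₁ + Δv₂ = 20.40 km/s.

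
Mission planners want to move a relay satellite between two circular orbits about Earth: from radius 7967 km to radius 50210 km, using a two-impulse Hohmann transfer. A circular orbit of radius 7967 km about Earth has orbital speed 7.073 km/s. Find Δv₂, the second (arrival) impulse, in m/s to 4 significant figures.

Δv₂ = 1343 m/s

From the circular-orbit relation v² = μ/r at r = 7967 km: μ = v²r = (7.073)² × 7967 = 3.98568×10^5 km³/s².
Semi-major axis of the transfer orbit: a_t = (7967 + 50210)/2 = 29088.5 km.
On the circular orbit at r = 50210 km, v_c = √(μ/r) = 2.817 km/s.
Transfer-orbit speed at the same r (vis-viva, a = a_t): v_t = √[μ(2/r − 1/a_t)] = 1.474 km/s.
Δv₂ = |v_t − v_c| = |1.474 − 2.817| = 1.343 km/s.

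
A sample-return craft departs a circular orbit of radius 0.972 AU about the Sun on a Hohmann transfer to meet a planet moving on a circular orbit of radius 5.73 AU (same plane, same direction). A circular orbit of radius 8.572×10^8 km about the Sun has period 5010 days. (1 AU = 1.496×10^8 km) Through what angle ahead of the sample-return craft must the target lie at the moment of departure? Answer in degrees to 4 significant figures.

From Kepler's third law T² = 4π²r³/μ at r = 8.572×10^8 km, T = 5010 days = 5010 × 86400 s = 4.32864×10^8 s: μ = 4π²r³/T² = 1.32710×10^11 km³/s².
In km: r₁ = 0.972 × 1.496×10^8 = 1.454112×10^8 km; r₂ = 5.73 × 1.496×10^8 = 8.57208×10^8 km.
Semi-major axis of the transfer orbit: a_t = (1.454112×10^8 + 8.57208×10^8)/2 = 5.013096×10^8 km.
Transfer time t = π√(a_t³/μ) = 9.6796×10^7 s.
Target angular speed ω₂ = √(μ/r₂³) = 1.4515×10^-8 rad/s.
Angle swept by the target during transfer: ω₂·t = 1.405 rad = 80.50°.
The sample-return craft traverses 180° on the transfer ellipse, so the target must lead by 180° − 80.50° = 99.50°.

φ = 99.50°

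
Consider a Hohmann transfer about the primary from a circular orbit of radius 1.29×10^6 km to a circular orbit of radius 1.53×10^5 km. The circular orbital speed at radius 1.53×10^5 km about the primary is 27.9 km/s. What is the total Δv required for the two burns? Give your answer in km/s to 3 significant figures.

Δv = 14.6 km/s

From the circular-orbit relation v² = μ/r at r = 1.53×10^5 km: μ = v²r = (27.9)² × 1.53×10^5 = 1.19097×10^8 km³/s².
Transfer-ellipse semi-major axis a_t = (r₁ + r₂)/2 = (1.290×10^6 + 1.530×10^5)/2 = 7.215×10^5 km.
At r₁ the circular-orbit speed is v₁ = √(μ/r₁) = 9.6085 km/s.
On the transfer ellipse at r₁, vis-viva equation gives v_a = √[μ(2/r₁ − 1/a_t)] = 4.4247 km/s.
First burn Δv₁ = |v_a − v₁| = 5.184 km/s.
At r₂, v₂ = √(μ/r₂) = 27.900 km/s.
Transfer-orbit speed at r₂: v_p = √[μ(2/r₂ − 1/a_t)] = 37.306 km/s.
Second burn Δv₂ = |v₂ − v_p| = 9.406 km/s.
Total Δv = Δv₁ + Δv₂ = 14.59 km/s.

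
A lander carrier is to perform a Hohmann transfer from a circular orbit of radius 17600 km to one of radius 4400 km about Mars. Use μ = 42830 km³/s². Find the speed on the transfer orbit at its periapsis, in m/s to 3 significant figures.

v = 3950 m/s

Transfer-ellipse semi-major axis a_t = (r₁ + r₂)/2 = (17600 + 4400)/2 = 11000 km.
At periapsis, r = 4400 km.
Vis-viva: v = √[μ(2/r − 1/a_t)] = √[42830 × (2/4400 − 1/11000)] = 3.946 km/s.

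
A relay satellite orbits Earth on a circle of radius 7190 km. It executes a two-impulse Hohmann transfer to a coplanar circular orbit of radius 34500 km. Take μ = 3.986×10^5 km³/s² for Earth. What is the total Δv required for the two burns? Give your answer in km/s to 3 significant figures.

Transfer-ellipse semi-major axis a_t = (r₁ + r₂)/2 = (7190 + 34500)/2 = 20845 km.
Circular speed at r₁: v₁ = √(μ/r₁) = √(3.986×10^5/7190) = 7.446 km/s.
On the transfer ellipse at r₁, vis-viva gives v_p = √[μ(2/r₁ − 1/a_t)] = 9.579 km/s.
First burn Δv₁ = |v_p − v₁| = 2.133 km/s.
Circular speed at r₂: v₂ = √(μ/r₂) = 3.399 km/s.
Transfer-orbit speed at r₂: v_a = √[μ(2/r₂ − 1/a_t)] = 1.996 km/s.
Second burn Δv₂ = |v₂ − v_a| = 1.403 km/s.
Total Δv = Δv₁ + Δv₂ = 3.536 km/s.

Δv = 3.54 km/s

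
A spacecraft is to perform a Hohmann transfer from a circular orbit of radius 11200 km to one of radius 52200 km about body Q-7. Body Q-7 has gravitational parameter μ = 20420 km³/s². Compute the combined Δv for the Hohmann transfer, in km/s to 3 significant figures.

Δv = 0.636 km/s

The Hohmann ellipse has a_t = (r₁ + r₂)/2 = 31700 km.
At r₁ the circular-orbit speed is v₁ = √(μ/r₁) = 1.3503 km/s.
On the transfer ellipse at r₁, v² = μ(2/r − 1/a) gives v_p = √[μ(2/r₁ − 1/a_t)] = 1.7327 km/s.
First burn Δv₁ = |v_p − v₁| = 0.3824 km/s.
At r₂, v₂ = √(μ/r₂) = 0.6255 km/s.
Transfer-orbit speed at r₂: v_a = √[μ(2/r₂ − 1/a_t)] = 0.3718 km/s.
Second burn Δv₂ = |v₂ − v_a| = 0.2537 km/s.
Δv = Δv₁ + Δv₂ = 0.3824 + 0.2537 = 0.6361 km/s.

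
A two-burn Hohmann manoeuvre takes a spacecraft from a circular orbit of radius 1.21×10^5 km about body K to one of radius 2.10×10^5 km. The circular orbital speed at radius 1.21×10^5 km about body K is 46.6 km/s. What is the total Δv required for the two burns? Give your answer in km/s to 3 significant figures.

Δv = 11.0 km/s

From the circular-orbit relation v² = μ/r at r = 1.21×10^5 km: μ = v²r = (46.6)² × 1.21×10^5 = 2.62759×10^8 km³/s².
Transfer-ellipse semi-major axis a_t = (r₁ + r₂)/2 = (1.210×10^5 + 2.100×10^5)/2 = 1.655×10^5 km.
Circular speed at r₁: v₁ = √(μ/r₁) = √(2.62759×10^8/1.210×10^5) = 46.600 km/s.
On the transfer ellipse at r₁, vis-viva gives v_p = √[μ(2/r₁ − 1/a_t)] = 52.492 km/s.
First burn Δv₁ = |v_p − v₁| = 5.892 km/s.
Circular speed at r₂: v₂ = √(μ/r₂) = 35.373 km/s.
Transfer-orbit speed at r₂: v_a = √[μ(2/r₂ − 1/a_t)] = 30.246 km/s.
Second burn Δv₂ = |v₂ − v_a| = 5.127 km/s.
Δv = Δv₁ + Δv₂ = 5.892 + 5.127 = 11.02 km/s.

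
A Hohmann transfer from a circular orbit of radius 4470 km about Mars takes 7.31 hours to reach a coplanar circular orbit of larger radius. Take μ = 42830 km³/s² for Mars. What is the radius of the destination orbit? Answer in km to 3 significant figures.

Transfer time t = 7.31 hours = 26316 s, and t = π√(a_t³/μ).
So a_t = (μ t²/π²)^(1/3) = (42830 × (26316)² / π²)^(1/3) = 14431 km.
Since a_t = (r₁ + r₂)/2, r₂ = 2a_t − r₁ = 2×14431 − 4470 = 24392 km.

r₂ = 24400 km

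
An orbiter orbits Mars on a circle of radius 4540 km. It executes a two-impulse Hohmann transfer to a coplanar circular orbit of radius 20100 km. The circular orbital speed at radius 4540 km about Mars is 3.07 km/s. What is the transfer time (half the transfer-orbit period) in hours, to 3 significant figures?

t = 5.77 hours

From the circular-orbit relation v² = μ/r at r = 4540 km: μ = v²r = (3.07)² × 4540 = 42789.0 km³/s².
The Hohmann ellipse has a_t = (r₁ + r₂)/2 = 12320 km.
Transfer time t = π√(a_t³/μ) = π√((12320)³ / 42789.0) = 20770 s.
Converting: 20770 s ÷ 3600 s/hour = 5.77 hours.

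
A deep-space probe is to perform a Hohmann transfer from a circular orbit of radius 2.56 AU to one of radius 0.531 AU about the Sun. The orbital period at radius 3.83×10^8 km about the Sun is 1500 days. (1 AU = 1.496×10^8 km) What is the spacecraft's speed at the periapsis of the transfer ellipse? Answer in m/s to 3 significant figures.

v = 52500 m/s

From Kepler's third law T² = 4π²r³/μ at r = 3.83×10^8 km, T = 1500 days = 1500 × 86400 s = 1.296×10^8 s: μ = 4π²r³/T² = 1.32052×10^11 km³/s².
In km: r₁ = 2.56 × 1.496×10^8 = 3.82976×10^8 km; r₂ = 0.531 × 1.496×10^8 = 7.94376×10^7 km.
The Hohmann ellipse has a_t = (r₁ + r₂)/2 = 2.312068×10^8 km.
At periapsis, r = 7.94376×10^7 km.
Applying v² = μ(2/r − 1/a_t): v = 52.47 km/s.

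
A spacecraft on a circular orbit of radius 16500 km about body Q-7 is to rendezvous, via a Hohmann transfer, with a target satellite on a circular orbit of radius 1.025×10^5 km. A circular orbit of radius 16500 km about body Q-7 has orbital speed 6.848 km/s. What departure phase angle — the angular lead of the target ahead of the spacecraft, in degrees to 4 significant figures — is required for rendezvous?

φ = 100.4°

From the circular-orbit relation v² = μ/r at r = 16500 km: μ = v²r = (6.848)² × 16500 = 7.73769×10^5 km³/s².
Transfer-ellipse semi-major axis a_t = (r₁ + r₂)/2 = (16500 + 1.025×10^5)/2 = 59500 km.
The half-period of the transfer ellipse is t = π√(a_t³/μ) = 51835 s.
Target angular speed ω₂ = √(μ/r₂³) = 2.6805×10^-5 rad/s.
Angle swept by the target during transfer: ω₂·t = 1.3894 rad = 79.61°.
Arrival is 180° from departure on the ellipse, so φ = 180° − 79.61° = 100.4°.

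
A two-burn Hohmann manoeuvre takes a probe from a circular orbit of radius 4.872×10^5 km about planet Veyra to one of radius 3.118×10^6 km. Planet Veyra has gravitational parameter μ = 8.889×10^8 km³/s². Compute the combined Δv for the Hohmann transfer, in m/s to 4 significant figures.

Transfer-ellipse semi-major axis a_t = (r₁ + r₂)/2 = (4.872×10^5 + 3.118×10^6)/2 = 1.8026×10^6 km.
Circular speed at r₁: v₁ = √(μ/r₁) = √(8.889×10^8/4.872×10^5) = 42.714 km/s.
On the transfer ellipse at r₁, v² = μ(2/r − 1/a) gives v_p = √[μ(2/r₁ − 1/a_t)] = 56.177 km/s.
First burn Δv₁ = |v_p − v₁| = 13.46 km/s.
Circular speed at r₂: v₂ = √(μ/r₂) = 16.885 km/s.
Transfer-orbit speed at r₂: v_a = √[μ(2/r₂ − 1/a_t)] = 8.7779 km/s.
Second burn Δv₂ = |v₂ − v_a| = 8.107 km/s.
Total Δv = Δv₁ + Δv₂ = 21.57 km/s.

Δv = 21570 m/s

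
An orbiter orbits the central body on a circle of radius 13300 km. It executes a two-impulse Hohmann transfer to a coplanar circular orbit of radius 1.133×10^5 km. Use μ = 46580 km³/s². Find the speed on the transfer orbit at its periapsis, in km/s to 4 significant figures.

v = 2.504 km/s

Semi-major axis of the transfer orbit: a_t = (13300 + 1.133×10^5)/2 = 63300 km.
At periapsis, r = 13300 km.
Applying v² = μ(2/r − 1/a_t): v = 2.504 km/s.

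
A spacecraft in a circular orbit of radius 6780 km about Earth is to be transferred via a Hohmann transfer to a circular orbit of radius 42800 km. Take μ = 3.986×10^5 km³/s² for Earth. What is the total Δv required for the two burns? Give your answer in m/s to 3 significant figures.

Δv = 3860 m/s

Transfer-ellipse semi-major axis a_t = (r₁ + r₂)/2 = (6780 + 42800)/2 = 24790 km.
At r₁ the circular-orbit speed is v₁ = √(μ/r₁) = 7.66750 km/s.
On the transfer ellipse at r₁, v² = μ(2/r − 1/a) gives v_p = √[μ(2/r₁ − 1/a_t)] = 10.0748 km/s.
First burn Δv₁ = |v_p − v₁| = 2.407 km/s.
At r₂, v₂ = √(μ/r₂) = 3.052 km/s.
Transfer-orbit speed at r₂: v_a = √[μ(2/r₂ − 1/a_t)] = 1.596 km/s.
Second burn Δv₂ = |v₂ − v_a| = 1.456 km/s.
Total Δv = Δv₁ + Δv₂ = 3.863 km/s.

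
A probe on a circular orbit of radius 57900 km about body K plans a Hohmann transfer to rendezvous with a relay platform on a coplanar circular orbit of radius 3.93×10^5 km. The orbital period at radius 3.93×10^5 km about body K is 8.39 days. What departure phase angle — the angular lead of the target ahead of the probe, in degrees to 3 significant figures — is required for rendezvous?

φ = 102°

From Kepler's third law T² = 4π²r³/μ at r = 3.93×10^5 km, T = 8.39 days = 8.39 × 86400 s = 7.24896×10^5 s: μ = 4π²r³/T² = 4.56022×10^6 km³/s².
The Hohmann ellipse has a_t = (r₁ + r₂)/2 = 2.2545×10^5 km.
The half-period of the transfer ellipse is t = π√(a_t³/μ) = 1.575×10^5 s.
The target's mean motion on its circular orbit is ω₂ = √(μ/r₂³) = 8.668×10^-6 rad/s.
Angle swept by the target during transfer: ω₂·t = 1.365 rad = 78.21°.
The probe traverses 180° on the transfer ellipse, so the target must lead by 180° − 78.21° = 102°.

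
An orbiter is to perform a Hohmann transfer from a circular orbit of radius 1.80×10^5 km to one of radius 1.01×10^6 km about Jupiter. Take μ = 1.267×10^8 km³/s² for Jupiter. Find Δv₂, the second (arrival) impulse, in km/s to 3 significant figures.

Δv₂ = 5.04 km/s

Transfer-ellipse semi-major axis a_t = (r₁ + r₂)/2 = (1.800×10^5 + 1.010×10^6)/2 = 5.950×10^5 km.
On the circular orbit at r = 1.010×10^6 km, v_c = √(μ/r) = 11.20 km/s.
Transfer-orbit speed at the same r (vis-viva, a = a_t): v_t = √[μ(2/r − 1/a_t)] = 6.160 km/s.
Δv₂ = |v_t − v_c| = |6.160 − 11.20| = 5.040 km/s.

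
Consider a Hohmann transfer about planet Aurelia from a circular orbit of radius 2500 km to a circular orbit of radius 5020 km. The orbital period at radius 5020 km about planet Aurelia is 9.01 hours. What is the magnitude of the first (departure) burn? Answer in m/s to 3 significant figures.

Δv₁ = 214 m/s

From Kepler's third law T² = 4π²r³/μ at r = 5020 km, T = 9.01 hours = 9.01 × 3600 s = 32436 s: μ = 4π²r³/T² = 4746.97 km³/s².
The Hohmann ellipse has a_t = (r₁ + r₂)/2 = 3760 km.
On the circular orbit at r = 2500 km, v_c = √(μ/r) = 1.3780 km/s.
Vis-viva on the transfer ellipse at r = 2500 km gives v_t = √[μ(2/r − 1/a_t)] = 1.5922 km/s.
Δv₁ = |v_t − v_c| = |1.5922 − 1.3780| = 0.2142 km/s.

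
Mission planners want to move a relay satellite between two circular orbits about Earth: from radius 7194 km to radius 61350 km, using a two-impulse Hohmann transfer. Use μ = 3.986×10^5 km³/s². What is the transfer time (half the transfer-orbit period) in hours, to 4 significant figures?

t = 8.770 hours

Semi-major axis of the transfer orbit: a_t = (7194 + 61350)/2 = 34272 km.
Transfer time t = π√(a_t³/μ) = π√((34272)³ / 3.986×10^5) = 31571 s.
Converting: 31571 s ÷ 3600 s/hour = 8.770 hours.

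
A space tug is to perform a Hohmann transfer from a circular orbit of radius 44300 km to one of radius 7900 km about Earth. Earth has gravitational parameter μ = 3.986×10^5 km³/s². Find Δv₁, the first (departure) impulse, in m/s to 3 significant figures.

Δv₁ = 1350 m/s

Transfer-ellipse semi-major axis a_t = (r₁ + r₂)/2 = (44300 + 7900)/2 = 26100 km.
Circular speed at r = 44300 km: v_c = √(μ/r) = 2.9996 km/s.
Vis-viva on the transfer ellipse at r = 44300 km gives v_t = √[μ(2/r − 1/a_t)] = 1.6503 km/s.
Δv₁ = |v_t − v_c| = |1.6503 − 2.9996| = 1.349 km/s.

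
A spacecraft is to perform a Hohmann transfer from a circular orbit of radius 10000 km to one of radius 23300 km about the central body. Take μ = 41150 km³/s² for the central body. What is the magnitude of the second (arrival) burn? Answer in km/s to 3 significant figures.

Semi-major axis of the transfer orbit: a_t = (10000 + 23300)/2 = 16650 km.
Circular speed at r = 23300 km: v_c = √(μ/r) = 1.329 km/s.
Vis-viva on the transfer ellipse at r = 23300 km gives v_t = √[μ(2/r − 1/a_t)] = 1.030 km/s.
Δv₂ = |v_t − v_c| = |1.030 − 1.329| = 0.2990 km/s.

Δv₂ = 0.299 km/s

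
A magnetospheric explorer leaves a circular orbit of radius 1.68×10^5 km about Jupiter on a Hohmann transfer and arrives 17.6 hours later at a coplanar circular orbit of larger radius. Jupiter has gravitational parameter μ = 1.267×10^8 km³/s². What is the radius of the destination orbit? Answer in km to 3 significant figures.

Transfer time t = 17.6 hours = 63360 s, and t = π√(a_t³/μ).
So a_t = (μ t²/π²)^(1/3) = (1.267×10^8 × (63360)² / π²)^(1/3) = 3.7214×10^5 km.
Since a_t = (r₁ + r₂)/2, r₂ = 2a_t − r₁ = 2×3.7214×10^5 − 1.680×10^5 = 5.7628×10^5 km.

r₂ = 5.76×10^5 km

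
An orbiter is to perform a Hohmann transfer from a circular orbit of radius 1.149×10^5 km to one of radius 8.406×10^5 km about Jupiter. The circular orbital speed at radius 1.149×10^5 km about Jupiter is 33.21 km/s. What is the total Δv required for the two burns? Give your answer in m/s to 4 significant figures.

From the circular-orbit relation v² = μ/r at r = 1.149×10^5 km: μ = v²r = (33.21)² × 1.149×10^5 = 1.26724×10^8 km³/s².
Semi-major axis of the transfer orbit: a_t = (1.149×10^5 + 8.406×10^5)/2 = 4.7775×10^5 km.
At r₁ the circular-orbit speed is v₁ = √(μ/r₁) = 33.21 km/s.
On the transfer ellipse at r₁, vis-viva equation gives v_p = √[μ(2/r₁ − 1/a_t)] = 44.05 km/s.
First burn Δv₁ = |v_p − v₁| = 10.84 km/s.
At r₂, v₂ = √(μ/r₂) = 12.278 km/s.
Transfer-orbit speed at r₂: v_a = √[μ(2/r₂ − 1/a_t)] = 6.0213 km/s.
Second burn Δv₂ = |v₂ − v_a| = 6.257 km/s.
Total Δv = Δv₁ + Δv₂ = 17.10 km/s.

Δv = 17100 m/s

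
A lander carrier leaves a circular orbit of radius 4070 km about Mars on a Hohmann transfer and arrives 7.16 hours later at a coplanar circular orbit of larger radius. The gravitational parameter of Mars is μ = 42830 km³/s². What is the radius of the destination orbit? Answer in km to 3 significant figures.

Transfer time t = 7.16 hours = 25776 s, and t = π√(a_t³/μ).
So a_t = (μ t²/π²)^(1/3) = (42830 × (25776)² / π²)^(1/3) = 14233 km.
Since a_t = (r₁ + r₂)/2, r₂ = 2a_t − r₁ = 2×14233 − 4070 = 24396 km.

r₂ = 24400 km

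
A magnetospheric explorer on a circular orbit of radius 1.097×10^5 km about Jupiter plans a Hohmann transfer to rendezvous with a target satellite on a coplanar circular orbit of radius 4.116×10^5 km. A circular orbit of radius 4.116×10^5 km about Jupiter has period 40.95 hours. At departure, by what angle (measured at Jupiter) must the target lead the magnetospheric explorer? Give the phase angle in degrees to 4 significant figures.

φ = 89.29°

From Kepler's third law T² = 4π²r³/μ at r = 4.116×10^5 km, T = 40.95 hours = 40.95 × 3600 s = 1.4742×10^5 s: μ = 4π²r³/T² = 1.26670×10^8 km³/s².
Semi-major axis of the transfer orbit: a_t = (1.097×10^5 + 4.116×10^5)/2 = 2.6065×10^5 km.
The half-period of the transfer ellipse is t = π√(a_t³/μ) = 37145 s.
The target's mean motion on its circular orbit is ω₂ = √(μ/r₂³) = 4.2621×10^-5 rad/s.
Angle swept by the target during transfer: ω₂·t = 1.5832 rad = 90.71°.
The magnetospheric explorer traverses 180° on the transfer ellipse, so the target must lead by 180° − 90.71° = 89.29°.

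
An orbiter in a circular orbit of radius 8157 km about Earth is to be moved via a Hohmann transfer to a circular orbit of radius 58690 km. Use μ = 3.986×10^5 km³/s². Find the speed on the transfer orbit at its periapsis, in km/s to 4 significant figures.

The Hohmann ellipse has a_t = (r₁ + r₂)/2 = 33423.5 km.
The periapsis of the transfer ellipse is at r = 8157 km.
Vis-viva: v = √[μ(2/r − 1/a_t)] = √[3.986×10^5 × (2/8157 − 1/33423.5)] = 9.263 km/s.

v = 9.263 km/s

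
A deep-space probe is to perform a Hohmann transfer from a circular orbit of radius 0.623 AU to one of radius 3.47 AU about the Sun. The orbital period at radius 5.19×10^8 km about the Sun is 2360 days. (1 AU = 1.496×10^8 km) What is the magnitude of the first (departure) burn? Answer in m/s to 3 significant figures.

From Kepler's third law T² = 4π²r³/μ at r = 5.19×10^8 km, T = 2360 days = 2360 × 86400 s = 2.03904×10^8 s: μ = 4π²r³/T² = 1.32743×10^11 km³/s².
In km: r₁ = 0.623 × 1.496×10^8 = 9.32008×10^7 km; r₂ = 3.47 × 1.496×10^8 = 5.19112×10^8 km.
The Hohmann ellipse has a_t = (r₁ + r₂)/2 = 3.061564×10^8 km.
On the circular orbit at r = 9.32008×10^7 km, v_c = √(μ/r) = 37.74 km/s.
Transfer-orbit speed at the same r (vis-viva, a = a_t): v_t = √[μ(2/r − 1/a_t)] = 49.14 km/s.
Δv₁ = |v_t − v_c| = |49.14 − 37.74| = 11.40 km/s.

Δv₁ = 11400 m/s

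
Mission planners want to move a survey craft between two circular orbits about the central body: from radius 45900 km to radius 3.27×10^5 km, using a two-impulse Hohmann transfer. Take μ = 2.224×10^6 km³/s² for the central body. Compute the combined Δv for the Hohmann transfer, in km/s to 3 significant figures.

Semi-major axis of the transfer orbit: a_t = (45900 + 3.270×10^5)/2 = 1.8645×10^5 km.
At r₁ the circular-orbit speed is v₁ = √(μ/r₁) = 6.96083 km/s.
Transfer-orbit speed at r₁ (vis-viva equation): v_p = √[μ(2/r₁ − 1/a_t)] = 9.21836 km/s.
First burn Δv₁ = |v_p − v₁| = 2.25753 km/s.
Circular speed at r₂: v₂ = √(μ/r₂) = 2.607915 km/s.
Transfer-orbit speed at r₂: v_a = √[μ(2/r₂ − 1/a_t)] = 1.293953 km/s.
Second burn Δv₂ = |v₂ − v_a| = 1.31396 km/s.
Total Δv = Δv₁ + Δv₂ = 3.571 km/s.

Δv = 3.57 km/s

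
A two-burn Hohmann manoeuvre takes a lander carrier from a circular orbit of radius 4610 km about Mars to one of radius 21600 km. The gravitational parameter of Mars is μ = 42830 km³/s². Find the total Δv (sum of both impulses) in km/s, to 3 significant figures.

Δv = 1.44 km/s

Semi-major axis of the transfer orbit: a_t = (4610 + 21600)/2 = 13105 km.
At r₁ the circular-orbit speed is v₁ = √(μ/r₁) = 3.0481 km/s.
Transfer-orbit speed at r₁ (vis-viva equation): v_p = √[μ(2/r₁ − 1/a_t)] = 3.9132 km/s.
First burn Δv₁ = |v_p − v₁| = 0.8651 km/s.
At r₂, v₂ = √(μ/r₂) = 1.40814 km/s.
Transfer-orbit speed at r₂: v_a = √[μ(2/r₂ − 1/a_t)] = 0.835178 km/s.
Second burn Δv₂ = |v₂ − v_a| = 0.5730 km/s.
Total Δv = Δv₁ + Δv₂ = 1.438 km/s.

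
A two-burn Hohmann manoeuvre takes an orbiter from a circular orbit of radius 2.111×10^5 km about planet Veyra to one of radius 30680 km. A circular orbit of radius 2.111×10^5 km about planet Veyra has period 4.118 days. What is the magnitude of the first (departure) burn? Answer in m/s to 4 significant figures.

From Kepler's third law T² = 4π²r³/μ at r = 2.111×10^5 km, T = 4.118 days = 4.118 × 86400 s = 3.557952×10^5 s: μ = 4π²r³/T² = 2.93376×10^6 km³/s².
The Hohmann ellipse has a_t = (r₁ + r₂)/2 = 1.2089×10^5 km.
Circular speed at r = 2.111×10^5 km: v_c = √(μ/r) = 3.728 km/s.
Vis-viva on the transfer ellipse at r = 2.111×10^5 km gives v_t = √[μ(2/r − 1/a_t)] = 1.878 km/s.
Δv₁ = |v_t − v_c| = |1.878 − 3.728| = 1.850 km/s.

Δv₁ = 1850 m/s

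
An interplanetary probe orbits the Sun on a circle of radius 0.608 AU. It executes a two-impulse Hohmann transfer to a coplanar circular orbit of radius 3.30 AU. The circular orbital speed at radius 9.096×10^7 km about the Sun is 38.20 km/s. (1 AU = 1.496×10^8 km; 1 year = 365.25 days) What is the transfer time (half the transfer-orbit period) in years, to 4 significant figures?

From the circular-orbit relation v² = μ/r at r = 9.096×10^7 km: μ = v²r = (38.20)² × 9.096×10^7 = 1.32732×10^11 km³/s².
In km: r₁ = 0.608 × 1.496×10^8 = 9.09568×10^7 km; r₂ = 3.30 × 1.496×10^8 = 4.9368×10^8 km.
The Hohmann ellipse has a_t = (r₁ + r₂)/2 = 2.923184×10^8 km.
Half the transfer-orbit period gives t = π√(a_t³/μ) = 4.310×10^7 s.
Converting: 4.310×10^7 s ÷ 3.15576×10^7 s/year (365.25 × 86400) = 1.366 years.

t = 1.366 years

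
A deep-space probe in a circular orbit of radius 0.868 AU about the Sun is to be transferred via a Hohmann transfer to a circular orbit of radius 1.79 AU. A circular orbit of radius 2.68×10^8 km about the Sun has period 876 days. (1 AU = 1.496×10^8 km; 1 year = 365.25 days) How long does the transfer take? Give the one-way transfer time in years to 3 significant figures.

From Kepler's third law T² = 4π²r³/μ at r = 2.68×10^8 km, T = 876 days = 876 × 86400 s = 7.56864×10^7 s: μ = 4π²r³/T² = 1.32656×10^11 km³/s².
In km: r₁ = 0.868 × 1.496×10^8 = 1.298528×10^8 km; r₂ = 1.79 × 1.496×10^8 = 2.67784×10^8 km.
The Hohmann ellipse has a_t = (r₁ + r₂)/2 = 1.988184×10^8 km.
Transfer time t = π√(a_t³/μ) = π√((1.988184×10^8)³ / 1.32656×10^11) = 2.418×10^7 s.
Converting: 2.418×10^7 s ÷ 3.15576×10^7 s/year (365.25 × 86400) = 0.766 years.

t = 0.766 years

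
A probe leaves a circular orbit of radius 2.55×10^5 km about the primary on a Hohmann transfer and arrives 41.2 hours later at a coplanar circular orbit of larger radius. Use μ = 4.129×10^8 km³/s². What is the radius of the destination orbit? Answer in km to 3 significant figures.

r₂ = 1.69×10^6 km

Transfer time t = 41.2 hours = 1.4832×10^5 s, and t = π√(a_t³/μ).
So a_t = (μ t²/π²)^(1/3) = (4.129×10^8 × (1.4832×10^5)² / π²)^(1/3) = 9.7271×10^5 km.
Since a_t = (r₁ + r₂)/2, r₂ = 2a_t − r₁ = 2×9.7271×10^5 − 2.550×10^5 = 1.69042×10^6 km.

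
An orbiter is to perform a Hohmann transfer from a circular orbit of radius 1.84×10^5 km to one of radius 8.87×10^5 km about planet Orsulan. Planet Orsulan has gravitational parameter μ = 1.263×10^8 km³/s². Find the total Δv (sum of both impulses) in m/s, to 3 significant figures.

Transfer-ellipse semi-major axis a_t = (r₁ + r₂)/2 = (1.840×10^5 + 8.870×10^5)/2 = 5.355×10^5 km.
At r₁ the circular-orbit speed is v₁ = √(μ/r₁) = 26.20 km/s.
On the transfer ellipse at r₁, vis-viva equation gives v_p = √[μ(2/r₁ − 1/a_t)] = 33.72 km/s.
First burn Δv₁ = |v_p − v₁| = 7.520 km/s.
Circular speed at r₂: v₂ = √(μ/r₂) = 11.933 km/s.
Transfer-orbit speed at r₂: v_a = √[μ(2/r₂ − 1/a_t)] = 6.9947 km/s.
Second burn Δv₂ = |v₂ − v_a| = 4.938 km/s.
Δv = Δv₁ + Δv₂ = 7.520 + 4.938 = 12.46 km/s.

Δv = 12500 m/s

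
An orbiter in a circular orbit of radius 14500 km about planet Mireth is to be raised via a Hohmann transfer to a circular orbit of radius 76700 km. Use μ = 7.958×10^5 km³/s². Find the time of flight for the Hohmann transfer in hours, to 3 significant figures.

t = 9.53 hours

The Hohmann ellipse has a_t = (r₁ + r₂)/2 = 45600 km.
Transfer time t = π√(a_t³/μ) = π√((45600)³ / 7.958×10^5) = 34292 s.
Converting: 34292 s ÷ 3600 s/hour = 9.53 hours.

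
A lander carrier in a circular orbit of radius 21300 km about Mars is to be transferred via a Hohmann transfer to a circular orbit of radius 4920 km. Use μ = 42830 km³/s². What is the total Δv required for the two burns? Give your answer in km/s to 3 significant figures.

Transfer-ellipse semi-major axis a_t = (r₁ + r₂)/2 = (21300 + 4920)/2 = 13110 km.
At r₁ the circular-orbit speed is v₁ = √(μ/r₁) = 1.418 km/s.
Transfer-orbit speed at r₁ (vis-viva equation): v_a = √[μ(2/r₁ − 1/a_t)] = 0.8687 km/s.
First burn Δv₁ = |v_a − v₁| = 0.5493 km/s.
Circular speed at r₂: v₂ = √(μ/r₂) = 2.9505 km/s.
Transfer-orbit speed at r₂: v_p = √[μ(2/r₂ − 1/a_t)] = 3.7608 km/s.
Second burn Δv₂ = |v₂ − v_p| = 0.8103 km/s.
Δv = Δv₁ + Δv₂ = 0.5493 + 0.8103 = 1.360 km/s.

Δv = 1.36 km/s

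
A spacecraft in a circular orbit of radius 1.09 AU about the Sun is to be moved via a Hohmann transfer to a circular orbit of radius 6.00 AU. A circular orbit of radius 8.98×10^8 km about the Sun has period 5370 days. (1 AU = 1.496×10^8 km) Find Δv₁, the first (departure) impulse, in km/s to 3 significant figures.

From Kepler's third law T² = 4π²r³/μ at r = 8.98×10^8 km, T = 5370 days = 5370 × 86400 s = 4.63968×10^8 s: μ = 4π²r³/T² = 1.32804×10^11 km³/s².
In km: r₁ = 1.09 × 1.496×10^8 = 1.63064×10^8 km; r₂ = 6.00 × 1.496×10^8 = 8.976×10^8 km.
Semi-major axis of the transfer orbit: a_t = (1.63064×10^8 + 8.976×10^8)/2 = 5.30332×10^8 km.
Circular speed at r = 1.63064×10^8 km: v_c = √(μ/r) = 28.538 km/s.
Vis-viva on the transfer ellipse at r = 1.63064×10^8 km gives v_t = √[μ(2/r − 1/a_t)] = 37.127 km/s.
Δv₁ = |v_t − v_c| = |37.127 − 28.538| = 8.589 km/s.

Δv₁ = 8.59 km/s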